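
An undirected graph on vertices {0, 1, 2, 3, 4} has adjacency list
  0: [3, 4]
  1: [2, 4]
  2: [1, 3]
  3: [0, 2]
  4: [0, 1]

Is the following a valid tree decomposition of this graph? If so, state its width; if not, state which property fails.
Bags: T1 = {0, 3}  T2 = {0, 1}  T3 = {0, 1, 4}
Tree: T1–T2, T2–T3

No — vertex 2 appears in no bag.

A tree decomposition must satisfy three properties: every vertex lies in some bag; for every edge, both endpoints lie together in some bag; and for every vertex, the bags containing it form a connected subtree. Here vertex 2 appears in no bag, so the decomposition is invalid.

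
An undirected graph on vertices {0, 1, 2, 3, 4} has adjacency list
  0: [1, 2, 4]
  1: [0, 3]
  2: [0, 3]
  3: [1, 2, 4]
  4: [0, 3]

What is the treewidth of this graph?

A width-2 tree decomposition is:
Bags: B1 = {0, 3, 4}  B2 = {0, 1, 3}  B3 = {0, 2, 3}
Tree: B1–B2, B2–B3
Each bag holds 3 vertices, so the decomposition has width 2, which upper-bounds the treewidth. For the lower bound, G contains the cycle 4–0–1–3–4, so G is not a forest; only forests have treewidth ≤ 1, hence tw(G) ≥ 2. The upper and lower bounds meet at 2, so that is the treewidth.

2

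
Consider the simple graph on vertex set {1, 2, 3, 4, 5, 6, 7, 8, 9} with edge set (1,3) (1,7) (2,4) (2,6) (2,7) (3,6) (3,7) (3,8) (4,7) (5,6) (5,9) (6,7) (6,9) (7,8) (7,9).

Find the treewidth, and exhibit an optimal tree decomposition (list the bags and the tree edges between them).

Treewidth 2.
One optimal decomposition is:
Bags: B1 = {3, 6, 7}  B2 = {3, 7, 8}  B3 = {6, 7, 9}  B4 = {1, 3, 7}  B5 = {2, 6, 7}  B6 = {5, 6, 9}  B7 = {2, 4, 7}
Tree: B1–B2, B1–B3, B2–B4, B1–B5, B3–B6, B5–B7

The largest bag has 3 vertices, giving width 2; this decomposition certifies tw(G) ≤ 2. For the lower bound, the 3 vertices {5, 6, 9} are pairwise adjacent, and any tree decomposition puts a clique entirely inside one bag — forcing width ≥ 2. Combining the bounds, tw(G) = 2.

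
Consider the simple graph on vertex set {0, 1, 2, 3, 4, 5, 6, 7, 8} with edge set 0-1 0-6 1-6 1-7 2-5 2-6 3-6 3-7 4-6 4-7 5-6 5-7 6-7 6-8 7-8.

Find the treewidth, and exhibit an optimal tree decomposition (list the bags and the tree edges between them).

Treewidth 2.
One optimal decomposition is:
Bags: B1 = {5, 6, 7}  B2 = {1, 6, 7}  B3 = {3, 6, 7}  B4 = {4, 6, 7}  B5 = {0, 1, 6}  B6 = {6, 7, 8}  B7 = {2, 5, 6}
Tree: B1–B2, B1–B3, B3–B4, B2–B5, B4–B6, B1–B7

Every bag has size at most 3, so the width is 3 − 1 = 2 and tw(G) ≤ 2. On the other hand G contains the 3-clique {0, 1, 6}. A clique must lie in a single bag of any decomposition, so no decomposition can have width below 2. Combining the bounds, tw(G) = 2.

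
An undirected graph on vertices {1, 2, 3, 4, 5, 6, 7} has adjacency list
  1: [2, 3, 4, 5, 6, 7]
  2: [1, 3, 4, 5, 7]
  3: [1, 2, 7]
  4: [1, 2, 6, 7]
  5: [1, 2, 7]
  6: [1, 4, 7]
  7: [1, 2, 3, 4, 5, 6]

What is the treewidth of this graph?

3

A width-3 tree decomposition is:
Bags: B1 = {1, 2, 4, 7}  B2 = {1, 4, 6, 7}  B3 = {1, 2, 3, 7}  B4 = {1, 2, 5, 7}
Tree: B1–B2, B1–B3, B1–B4
The largest bag has 4 vertices, giving width 3; this decomposition certifies tw(G) ≤ 3. On the other hand G contains the 4-clique {1, 2, 3, 7}. A clique must lie in a single bag of any decomposition, so no decomposition can have width below 3. Therefore the treewidth is 3.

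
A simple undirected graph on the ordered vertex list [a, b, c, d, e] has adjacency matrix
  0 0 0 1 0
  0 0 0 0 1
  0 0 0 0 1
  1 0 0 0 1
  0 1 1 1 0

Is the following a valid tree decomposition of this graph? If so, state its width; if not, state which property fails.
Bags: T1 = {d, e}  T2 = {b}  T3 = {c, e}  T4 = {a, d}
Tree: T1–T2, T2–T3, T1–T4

No — edge (e,b) lies in no bag.

A tree decomposition must satisfy three properties: every vertex lies in some bag; for every edge, both endpoints lie together in some bag; and for every vertex, the bags containing it form a connected subtree. Here edge (e,b) lies in no bag, so the decomposition is invalid.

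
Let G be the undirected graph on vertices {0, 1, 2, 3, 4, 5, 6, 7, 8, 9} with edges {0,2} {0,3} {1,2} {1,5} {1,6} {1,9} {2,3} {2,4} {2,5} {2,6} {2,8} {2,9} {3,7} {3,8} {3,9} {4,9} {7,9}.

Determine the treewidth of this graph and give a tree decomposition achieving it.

Treewidth 2.
One such decomposition:
Bags: B1 = {2, 4, 9}  B2 = {2, 3, 9}  B3 = {3, 7, 9}  B4 = {1, 2, 9}  B5 = {1, 2, 5}  B6 = {0, 2, 3}  B7 = {2, 3, 8}  B8 = {1, 2, 6}
Tree: B1–B2, B2–B3, B1–B4, B4–B5, B2–B6, B6–B7, B4–B8

Each bag holds 3 vertices, so the decomposition has width 2, which upper-bounds the treewidth. For the lower bound, the 3 vertices {0, 2, 3} are pairwise adjacent, and any tree decomposition puts a clique entirely inside one bag — forcing width ≥ 2. Therefore the treewidth is 2.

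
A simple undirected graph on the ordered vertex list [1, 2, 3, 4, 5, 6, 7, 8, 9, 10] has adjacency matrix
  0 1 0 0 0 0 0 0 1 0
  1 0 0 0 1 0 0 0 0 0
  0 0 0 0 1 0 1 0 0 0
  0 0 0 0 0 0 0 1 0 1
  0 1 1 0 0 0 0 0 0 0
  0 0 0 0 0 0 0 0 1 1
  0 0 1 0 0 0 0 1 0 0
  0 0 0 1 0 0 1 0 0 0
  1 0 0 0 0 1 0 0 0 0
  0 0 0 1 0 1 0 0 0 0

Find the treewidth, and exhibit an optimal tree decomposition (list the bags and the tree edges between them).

Each bag holds 3 vertices, so the decomposition has width 2, which upper-bounds the treewidth. Since 6–10–4–8–7–3–5–2–1–9–6 is a cycle in G, G is not acyclic. Forests are exactly the graphs of treewidth ≤ 1, so tw(G) ≥ 2. Combining the bounds, tw(G) = 2.

Treewidth 2.
One optimal decomposition is:
Bags: B1 = {4, 6, 10}  B2 = {4, 6, 8}  B3 = {6, 7, 8}  B4 = {3, 6, 7}  B5 = {3, 5, 6}  B6 = {2, 5, 6}  B7 = {1, 2, 6}  B8 = {1, 6, 9}
Tree: B1–B2, B2–B3, B3–B4, B4–B5, B5–B6, B6–B7, B7–B8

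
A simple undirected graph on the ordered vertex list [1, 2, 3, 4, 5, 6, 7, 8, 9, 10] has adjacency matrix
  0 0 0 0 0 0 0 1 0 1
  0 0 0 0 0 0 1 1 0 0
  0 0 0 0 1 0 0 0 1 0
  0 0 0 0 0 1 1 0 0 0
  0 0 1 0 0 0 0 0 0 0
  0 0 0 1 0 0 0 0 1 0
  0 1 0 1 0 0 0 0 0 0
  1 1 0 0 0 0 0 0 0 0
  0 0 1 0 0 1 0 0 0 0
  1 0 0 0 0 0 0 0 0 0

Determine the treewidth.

A width-1 tree decomposition is:
Bags: B1 = {3, 5}  B2 = {3, 9}  B3 = {6, 9}  B4 = {4, 6}  B5 = {4, 7}  B6 = {2, 7}  B7 = {2, 8}  B8 = {1, 8}  B9 = {1, 10}
Tree: B1–B2, B2–B3, B3–B4, B4–B5, B5–B6, B6–B7, B7–B8, B8–B9
Each bag holds 2 vertices, so the decomposition has width 1, which upper-bounds the treewidth. Any graph with an edge has treewidth ≥ 1, and G has the edge 5–3. Hence tw(G) = 1 exactly.

1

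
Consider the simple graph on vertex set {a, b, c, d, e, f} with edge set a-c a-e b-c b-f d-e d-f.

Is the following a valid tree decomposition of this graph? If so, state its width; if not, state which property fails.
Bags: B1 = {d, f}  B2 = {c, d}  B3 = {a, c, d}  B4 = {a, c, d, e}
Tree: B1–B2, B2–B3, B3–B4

No — vertex b appears in no bag.

A tree decomposition must satisfy three properties: every vertex lies in some bag; for every edge, both endpoints lie together in some bag; and for every vertex, the bags containing it form a connected subtree. Here vertex b appears in no bag, so the decomposition is invalid.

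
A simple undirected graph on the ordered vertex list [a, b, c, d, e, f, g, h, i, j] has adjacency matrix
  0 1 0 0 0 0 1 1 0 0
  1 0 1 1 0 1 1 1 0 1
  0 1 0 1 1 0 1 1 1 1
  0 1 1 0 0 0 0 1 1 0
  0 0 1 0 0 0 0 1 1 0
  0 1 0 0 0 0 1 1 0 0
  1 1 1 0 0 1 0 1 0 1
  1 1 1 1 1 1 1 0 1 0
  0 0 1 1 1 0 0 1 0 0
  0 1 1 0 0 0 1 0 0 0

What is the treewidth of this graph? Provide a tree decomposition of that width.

Treewidth 3.
One such decomposition:
Bags: B1 = {b, c, d, h}  B2 = {c, d, h, i}  B3 = {b, c, g, h}  B4 = {b, c, g, j}  B5 = {a, b, g, h}  B6 = {b, f, g, h}  B7 = {c, e, h, i}
Tree: B1–B2, B1–B3, B3–B4, B3–B5, B5–B6, B2–B7

Each bag holds 4 vertices, so the decomposition has width 3, which upper-bounds the treewidth. For the lower bound, the 4 vertices {b, c, g, j} are pairwise adjacent, and any tree decomposition puts a clique entirely inside one bag — forcing width ≥ 3. Hence tw(G) = 3 exactly.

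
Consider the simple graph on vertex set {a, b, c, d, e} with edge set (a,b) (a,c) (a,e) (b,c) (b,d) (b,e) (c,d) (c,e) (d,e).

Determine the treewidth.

A width-3 tree decomposition is:
Bags: B1 = {b, c, d, e}  B2 = {a, b, c, e}
Tree: B1–B2
Every bag has size at most 4, so the width is 4 − 1 = 3 and tw(G) ≤ 3. On the other hand G contains the 4-clique {b, c, d, e}. A clique must lie in a single bag of any decomposition, so no decomposition can have width below 3. Therefore the treewidth is 3.

3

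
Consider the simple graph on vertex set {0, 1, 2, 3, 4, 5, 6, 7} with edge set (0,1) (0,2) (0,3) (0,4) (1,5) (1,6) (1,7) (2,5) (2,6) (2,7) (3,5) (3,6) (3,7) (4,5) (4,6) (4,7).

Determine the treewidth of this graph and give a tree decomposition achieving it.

Treewidth 4.
Bags: B1 = {0, 1, 2, 3, 4}  B2 = {1, 2, 3, 4, 5}  B3 = {1, 2, 3, 4, 6}  B4 = {1, 2, 3, 4, 7}
Tree: B1–B2, B2–B3, B3–B4

The largest bag has 5 vertices, giving width 4; this decomposition certifies tw(G) ≤ 4. For the lower bound: the 5 vertex sets {0,4}, {1,5}, {3,6}, {2}, {7} are disjoint, each induces a connected subgraph, and every pair is joined by at least one edge of G. Contracting each set to a single vertex therefore yields K_{5} as a minor, and since treewidth is minor-monotone, tw(G) ≥ tw(K_{5}) = 4. Therefore the treewidth is 4.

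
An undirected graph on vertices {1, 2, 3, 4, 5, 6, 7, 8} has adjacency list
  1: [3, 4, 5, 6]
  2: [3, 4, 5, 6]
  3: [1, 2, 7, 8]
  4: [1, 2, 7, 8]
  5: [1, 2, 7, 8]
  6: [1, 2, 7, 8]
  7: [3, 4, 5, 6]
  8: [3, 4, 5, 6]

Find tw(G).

A width-4 tree decomposition is:
Bags: B1 = {1, 2, 4, 7, 8}  B2 = {1, 2, 3, 7, 8}  B3 = {1, 2, 6, 7, 8}  B4 = {1, 2, 5, 7, 8}
Tree: B1–B2, B2–B3, B3–B4
Each bag holds 5 vertices, so the decomposition has width 4, which upper-bounds the treewidth. For the lower bound: the 5 vertex sets {4,7}, {3,8}, {1,6}, {2}, {5} are disjoint, each induces a connected subgraph, and every pair is joined by at least one edge of G. Contracting each set to a single vertex therefore yields K_{5} as a minor, and since treewidth is minor-monotone, tw(G) ≥ tw(K_{5}) = 4. The upper and lower bounds meet at 4, so that is the treewidth.

4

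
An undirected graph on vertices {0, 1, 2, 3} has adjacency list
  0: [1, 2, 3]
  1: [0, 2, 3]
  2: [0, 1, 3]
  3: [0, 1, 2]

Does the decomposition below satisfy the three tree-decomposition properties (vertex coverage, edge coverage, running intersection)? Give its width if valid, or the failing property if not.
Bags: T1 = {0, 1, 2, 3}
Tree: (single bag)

Every vertex of G appears in some bag (union = {0, 1, 2, 3}); every edge is covered by a bag; and for each vertex v the set of bags containing v is connected in the bag tree. The decomposition is therefore valid. The largest bag has 4 vertices, so the width is 3.

Yes; width 3.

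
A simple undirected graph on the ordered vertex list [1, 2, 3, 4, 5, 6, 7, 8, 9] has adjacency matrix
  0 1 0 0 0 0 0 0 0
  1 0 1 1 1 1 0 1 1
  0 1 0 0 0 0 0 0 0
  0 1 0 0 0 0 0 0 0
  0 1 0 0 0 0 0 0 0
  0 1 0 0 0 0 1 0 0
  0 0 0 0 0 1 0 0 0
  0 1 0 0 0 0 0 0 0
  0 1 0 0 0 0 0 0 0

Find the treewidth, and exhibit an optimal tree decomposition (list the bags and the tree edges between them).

Every bag has size at most 2, so the width is 2 − 1 = 1 and tw(G) ≤ 1. Any graph with an edge has treewidth ≥ 1, and G has the edge 4–2. Combining the bounds, tw(G) = 1.

Treewidth 1.
One optimal decomposition is:
Bags: B1 = {2, 4}  B2 = {1, 2}  B3 = {2, 9}  B4 = {2, 3}  B5 = {2, 5}  B6 = {2, 6}  B7 = {6, 7}  B8 = {2, 8}
Tree: B1–B2, B2–B3, B1–B4, B4–B5, B1–B6, B6–B7, B1–B8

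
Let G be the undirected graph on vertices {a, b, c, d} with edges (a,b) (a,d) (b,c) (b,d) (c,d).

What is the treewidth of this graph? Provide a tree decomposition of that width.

Treewidth 2.
One optimal decomposition is:
Bags: B1 = {b, c, d}  B2 = {a, b, d}
Tree: B1–B2

The largest bag has 3 vertices, giving width 2; this decomposition certifies tw(G) ≤ 2. Conversely, {b, c, d} is a clique of size 3, and the vertices of any clique must share a bag in every tree decomposition; so some bag has ≥ 3 vertices and tw(G) ≥ 2. Hence tw(G) = 2 exactly.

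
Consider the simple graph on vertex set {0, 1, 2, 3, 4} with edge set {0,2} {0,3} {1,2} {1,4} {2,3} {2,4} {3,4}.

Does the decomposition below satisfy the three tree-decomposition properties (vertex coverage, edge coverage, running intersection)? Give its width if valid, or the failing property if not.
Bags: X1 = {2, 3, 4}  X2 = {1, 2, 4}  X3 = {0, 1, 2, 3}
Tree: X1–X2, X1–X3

No — bags containing vertex 1 are not connected in the tree.

A tree decomposition must satisfy three properties: every vertex lies in some bag; for every edge, both endpoints lie together in some bag; and for every vertex, the bags containing it form a connected subtree. Here bags containing vertex 1 are not connected in the tree, so the decomposition is invalid.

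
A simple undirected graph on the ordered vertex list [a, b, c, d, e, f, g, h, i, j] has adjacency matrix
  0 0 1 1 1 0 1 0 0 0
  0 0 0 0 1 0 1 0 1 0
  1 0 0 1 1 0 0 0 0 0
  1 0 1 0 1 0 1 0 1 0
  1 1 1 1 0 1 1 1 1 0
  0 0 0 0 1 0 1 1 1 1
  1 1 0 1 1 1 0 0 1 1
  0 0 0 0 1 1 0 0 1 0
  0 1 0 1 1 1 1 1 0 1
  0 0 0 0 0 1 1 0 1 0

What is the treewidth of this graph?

3

A width-3 tree decomposition is:
Bags: B1 = {a, d, e, g}  B2 = {a, c, d, e}  B3 = {d, e, g, i}  B4 = {e, f, g, i}  B5 = {b, e, g, i}  B6 = {e, f, h, i}  B7 = {f, g, i, j}
Tree: B1–B2, B1–B3, B3–B4, B3–B5, B4–B6, B4–B7
The largest bag has 4 vertices, giving width 3; this decomposition certifies tw(G) ≤ 3. On the other hand G contains the 4-clique {f, g, i, j}. A clique must lie in a single bag of any decomposition, so no decomposition can have width below 3. Combining the bounds, tw(G) = 3.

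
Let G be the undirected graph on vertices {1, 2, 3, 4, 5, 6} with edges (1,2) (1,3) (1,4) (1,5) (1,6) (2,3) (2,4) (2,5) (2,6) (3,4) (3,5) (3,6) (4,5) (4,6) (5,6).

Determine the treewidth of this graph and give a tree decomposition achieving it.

A single bag containing all 6 vertices is trivially a valid decomposition of width 5. For the lower bound, the 6 vertices {1, 2, 3, 4, 5, 6} are pairwise adjacent, and any tree decomposition puts a clique entirely inside one bag — forcing width ≥ 5. Combining the bounds, tw(G) = 5.

Treewidth 5.
Bags: B1 = {1, 2, 3, 4, 5, 6}
Tree: (single bag)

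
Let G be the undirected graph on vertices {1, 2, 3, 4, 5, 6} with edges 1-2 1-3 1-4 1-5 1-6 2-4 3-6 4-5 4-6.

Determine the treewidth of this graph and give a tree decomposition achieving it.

Treewidth 2.
One optimal decomposition is:
Bags: B1 = {1, 4, 6}  B2 = {1, 3, 6}  B3 = {1, 4, 5}  B4 = {1, 2, 4}
Tree: B1–B2, B1–B3, B1–B4

The largest bag has 3 vertices, giving width 2; this decomposition certifies tw(G) ≤ 2. On the other hand G contains the 3-clique {1, 3, 6}. A clique must lie in a single bag of any decomposition, so no decomposition can have width below 2. Combining the bounds, tw(G) = 2.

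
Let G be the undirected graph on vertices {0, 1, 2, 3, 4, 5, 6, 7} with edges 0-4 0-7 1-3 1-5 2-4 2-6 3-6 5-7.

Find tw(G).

2

A width-2 tree decomposition is:
Bags: B1 = {2, 3, 6}  B2 = {1, 2, 3}  B3 = {1, 2, 5}  B4 = {2, 5, 7}  B5 = {0, 2, 7}  B6 = {0, 2, 4}
Tree: B1–B2, B2–B3, B3–B4, B4–B5, B5–B6
Each bag holds 3 vertices, so the decomposition has width 2, which upper-bounds the treewidth. Since 2–6–3–1–5–7–0–4–2 is a cycle in G, G is not acyclic. Forests are exactly the graphs of treewidth ≤ 1, so tw(G) ≥ 2. Hence tw(G) = 2 exactly.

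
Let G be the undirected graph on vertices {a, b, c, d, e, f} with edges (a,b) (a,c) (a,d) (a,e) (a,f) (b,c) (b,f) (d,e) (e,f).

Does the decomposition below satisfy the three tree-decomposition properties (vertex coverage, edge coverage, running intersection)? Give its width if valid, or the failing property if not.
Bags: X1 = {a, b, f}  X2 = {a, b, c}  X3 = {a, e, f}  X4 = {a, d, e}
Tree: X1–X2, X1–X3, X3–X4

Vertex coverage: the bags together contain {a, b, c, d, e, f}, the full vertex set. Edge coverage: each edge of G has both endpoints in at least one bag. Running intersection: for every vertex, the bags containing it form a connected subtree. All three properties hold, so this is a valid tree decomposition of width max|bag| − 1 = 2, and hence tw(G) ≤ 2.

Yes; width 2.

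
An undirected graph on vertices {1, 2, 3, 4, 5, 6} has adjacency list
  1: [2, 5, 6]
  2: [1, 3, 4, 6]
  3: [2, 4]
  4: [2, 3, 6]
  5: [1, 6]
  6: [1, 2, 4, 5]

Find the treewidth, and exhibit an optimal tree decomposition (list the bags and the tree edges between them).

Treewidth 2.
One optimal decomposition is:
Bags: B1 = {2, 4, 6}  B2 = {2, 3, 4}  B3 = {1, 2, 6}  B4 = {1, 5, 6}
Tree: B1–B2, B1–B3, B3–B4

Each bag holds 3 vertices, so the decomposition has width 2, which upper-bounds the treewidth. On the other hand G contains the 3-clique {1, 2, 6}. A clique must lie in a single bag of any decomposition, so no decomposition can have width below 2. Therefore the treewidth is 2.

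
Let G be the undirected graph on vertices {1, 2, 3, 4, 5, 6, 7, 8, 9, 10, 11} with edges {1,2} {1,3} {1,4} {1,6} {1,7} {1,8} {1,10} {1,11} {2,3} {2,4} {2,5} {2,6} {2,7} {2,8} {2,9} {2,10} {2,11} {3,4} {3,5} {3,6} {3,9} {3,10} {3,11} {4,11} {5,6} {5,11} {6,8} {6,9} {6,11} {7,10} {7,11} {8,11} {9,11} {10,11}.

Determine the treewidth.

A width-4 tree decomposition is:
Bags: B1 = {1, 2, 3, 4, 11}  B2 = {1, 2, 3, 6, 11}  B3 = {1, 2, 3, 10, 11}  B4 = {1, 2, 6, 8, 11}  B5 = {1, 2, 7, 10, 11}  B6 = {2, 3, 6, 9, 11}  B7 = {2, 3, 5, 6, 11}
Tree: B1–B2, B1–B3, B2–B4, B3–B5, B2–B6, B2–B7
Every bag has size at most 5, so the width is 5 − 1 = 4 and tw(G) ≤ 4. For the lower bound, the 5 vertices {1, 2, 6, 8, 11} are pairwise adjacent, and any tree decomposition puts a clique entirely inside one bag — forcing width ≥ 4. Therefore the treewidth is 4.

4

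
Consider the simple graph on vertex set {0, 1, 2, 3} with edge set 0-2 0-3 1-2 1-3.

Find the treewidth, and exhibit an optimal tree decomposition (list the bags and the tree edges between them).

Each bag holds 3 vertices, so the decomposition has width 2, which upper-bounds the treewidth. Since 0–3–1–2–0 is a cycle in G, G is not acyclic. Forests are exactly the graphs of treewidth ≤ 1, so tw(G) ≥ 2. Therefore the treewidth is 2.

Treewidth 2.
One such decomposition:
Bags: B1 = {0, 1, 3}  B2 = {0, 1, 2}
Tree: B1–B2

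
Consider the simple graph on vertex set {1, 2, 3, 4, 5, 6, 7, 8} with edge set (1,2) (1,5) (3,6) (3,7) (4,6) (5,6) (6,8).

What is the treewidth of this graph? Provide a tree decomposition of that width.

Treewidth 1.
One such decomposition:
Bags: B1 = {1, 5}  B2 = {5, 6}  B3 = {6, 8}  B4 = {1, 2}  B5 = {3, 6}  B6 = {3, 7}  B7 = {4, 6}
Tree: B1–B2, B2–B3, B1–B4, B2–B5, B5–B6, B2–B7

The largest bag has 2 vertices, giving width 1; this decomposition certifies tw(G) ≤ 1. Since G has at least one edge (e.g. 1–5), it is not an edgeless graph, so tw(G) ≥ 1. Therefore the treewidth is 1.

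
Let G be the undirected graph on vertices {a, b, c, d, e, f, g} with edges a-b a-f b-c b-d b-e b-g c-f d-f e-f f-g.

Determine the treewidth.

2

A width-2 tree decomposition is:
Bags: B1 = {b, c, f}  B2 = {b, f, g}  B3 = {b, e, f}  B4 = {b, d, f}  B5 = {a, b, f}
Tree: B1–B2, B2–B3, B3–B4, B4–B5
Every bag has size at most 3, so the width is 3 − 1 = 2 and tw(G) ≤ 2. For the lower bound, G contains the cycle f–c–b–g–f, so G is not a forest; only forests have treewidth ≤ 1, hence tw(G) ≥ 2. Therefore the treewidth is 2.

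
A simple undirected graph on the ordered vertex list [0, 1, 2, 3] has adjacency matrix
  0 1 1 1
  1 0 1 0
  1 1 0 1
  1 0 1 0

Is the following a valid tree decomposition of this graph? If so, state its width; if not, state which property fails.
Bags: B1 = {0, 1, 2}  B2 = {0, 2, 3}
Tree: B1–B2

Checking the three conditions: (i) the bags cover all of {0, 1, 2, 3}; (ii) for each edge, some bag contains both endpoints; (iii) the bags containing any fixed vertex form a subtree. All hold, so the decomposition is valid with width 3 − 1 = 2.

Yes; width 2.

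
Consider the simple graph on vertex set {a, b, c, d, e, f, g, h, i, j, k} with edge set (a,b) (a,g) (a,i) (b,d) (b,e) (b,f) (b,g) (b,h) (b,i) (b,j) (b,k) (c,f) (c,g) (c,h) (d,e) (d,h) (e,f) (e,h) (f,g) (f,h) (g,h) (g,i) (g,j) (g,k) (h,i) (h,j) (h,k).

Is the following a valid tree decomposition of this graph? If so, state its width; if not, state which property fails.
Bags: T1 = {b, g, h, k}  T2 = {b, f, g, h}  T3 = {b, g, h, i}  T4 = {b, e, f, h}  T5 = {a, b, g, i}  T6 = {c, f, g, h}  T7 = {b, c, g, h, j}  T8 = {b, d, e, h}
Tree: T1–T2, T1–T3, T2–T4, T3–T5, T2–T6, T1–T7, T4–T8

No — bags containing vertex c are not connected in the tree.

A tree decomposition must satisfy three properties: every vertex lies in some bag; for every edge, both endpoints lie together in some bag; and for every vertex, the bags containing it form a connected subtree. Here bags containing vertex c are not connected in the tree, so the decomposition is invalid.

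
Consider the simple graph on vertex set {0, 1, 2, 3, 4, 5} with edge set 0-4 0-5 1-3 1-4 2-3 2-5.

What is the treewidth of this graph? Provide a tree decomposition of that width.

Treewidth 2.
One such decomposition:
Bags: B1 = {0, 2, 5}  B2 = {0, 2, 4}  B3 = {1, 2, 4}  B4 = {1, 2, 3}
Tree: B1–B2, B2–B3, B3–B4

Each bag holds 3 vertices, so the decomposition has width 2, which upper-bounds the treewidth. The edges 2–5–0–4–1–3–2 form a cycle, so G is not a tree and its treewidth is at least 2. Therefore the treewidth is 2.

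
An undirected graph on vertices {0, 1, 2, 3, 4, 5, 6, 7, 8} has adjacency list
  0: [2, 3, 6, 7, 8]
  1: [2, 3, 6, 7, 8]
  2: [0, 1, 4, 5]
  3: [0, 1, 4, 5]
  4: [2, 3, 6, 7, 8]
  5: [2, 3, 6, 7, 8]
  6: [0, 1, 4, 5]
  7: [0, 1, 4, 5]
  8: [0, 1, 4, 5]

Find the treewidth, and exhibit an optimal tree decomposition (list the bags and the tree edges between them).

Each bag holds 5 vertices, so the decomposition has width 4, which upper-bounds the treewidth. For the lower bound: the 5 vertex sets {2,5}, {0,8}, {1,7}, {4}, {3} are disjoint, each induces a connected subgraph, and every pair is joined by at least one edge of G. Contracting each set to a single vertex therefore yields K_{5} as a minor, and since treewidth is minor-monotone, tw(G) ≥ tw(K_{5}) = 4. Hence tw(G) = 4 exactly.

Treewidth 4.
Bags: B1 = {0, 1, 2, 4, 5}  B2 = {0, 1, 4, 5, 8}  B3 = {0, 1, 4, 5, 7}  B4 = {0, 1, 3, 4, 5}  B5 = {0, 1, 4, 5, 6}
Tree: B1–B2, B2–B3, B3–B4, B4–B5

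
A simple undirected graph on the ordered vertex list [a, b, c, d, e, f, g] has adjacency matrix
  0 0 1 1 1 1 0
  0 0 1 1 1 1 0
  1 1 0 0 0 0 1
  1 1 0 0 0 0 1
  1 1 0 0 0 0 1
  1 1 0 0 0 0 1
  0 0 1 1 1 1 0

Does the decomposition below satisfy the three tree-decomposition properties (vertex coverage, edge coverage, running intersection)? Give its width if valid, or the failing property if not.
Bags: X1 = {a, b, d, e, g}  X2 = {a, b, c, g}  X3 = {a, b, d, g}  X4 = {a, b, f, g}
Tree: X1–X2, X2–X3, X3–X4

No — bags containing vertex d are not connected in the tree.

A tree decomposition must satisfy three properties: every vertex lies in some bag; for every edge, both endpoints lie together in some bag; and for every vertex, the bags containing it form a connected subtree. Here bags containing vertex d are not connected in the tree, so the decomposition is invalid.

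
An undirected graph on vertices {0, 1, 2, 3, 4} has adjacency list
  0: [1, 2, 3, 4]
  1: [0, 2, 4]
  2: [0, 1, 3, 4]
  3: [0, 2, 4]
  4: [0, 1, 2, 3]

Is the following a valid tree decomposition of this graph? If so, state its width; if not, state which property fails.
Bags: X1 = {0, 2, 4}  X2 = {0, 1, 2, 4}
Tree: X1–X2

A tree decomposition must satisfy three properties: every vertex lies in some bag; for every edge, both endpoints lie together in some bag; and for every vertex, the bags containing it form a connected subtree. Here vertex 3 appears in no bag, so the decomposition is invalid.

No — vertex 3 appears in no bag.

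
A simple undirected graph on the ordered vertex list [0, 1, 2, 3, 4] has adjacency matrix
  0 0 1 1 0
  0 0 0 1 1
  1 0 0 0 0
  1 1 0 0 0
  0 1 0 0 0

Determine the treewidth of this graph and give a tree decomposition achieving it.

Treewidth 1.
One optimal decomposition is:
Bags: B1 = {1, 4}  B2 = {1, 3}  B3 = {0, 3}  B4 = {0, 2}
Tree: B1–B2, B2–B3, B3–B4

The largest bag has 2 vertices, giving width 1; this decomposition certifies tw(G) ≤ 1. Any graph with an edge has treewidth ≥ 1, and G has the edge 1–4. Therefore the treewidth is 1.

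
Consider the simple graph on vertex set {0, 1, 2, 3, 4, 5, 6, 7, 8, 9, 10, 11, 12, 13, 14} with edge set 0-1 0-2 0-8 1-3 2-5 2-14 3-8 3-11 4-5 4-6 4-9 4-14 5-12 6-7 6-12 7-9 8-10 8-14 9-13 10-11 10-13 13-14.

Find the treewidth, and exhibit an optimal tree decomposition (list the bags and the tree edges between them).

Treewidth 3.
One such decomposition:
Bags: B1 = {6, 7, 9, 12}  B2 = {4, 6, 9, 12}  B3 = {4, 5, 9, 12}  B4 = {4, 5, 9, 13}  B5 = {4, 5, 13, 14}  B6 = {2, 5, 13, 14}  B7 = {2, 10, 13, 14}  B8 = {2, 8, 10, 14}  B9 = {0, 2, 8, 10}  B10 = {0, 8, 10, 11}  B11 = {0, 3, 8, 11}  B12 = {0, 1, 3, 11}
Tree: B1–B2, B2–B3, B3–B4, B4–B5, B5–B6, B6–B7, B7–B8, B8–B9, B9–B10, B10–B11, B11–B12

Each bag holds 4 vertices, so the decomposition has width 3, which upper-bounds the treewidth. For the lower bound: the 4 vertex sets {6,7,12}, {9}, {4}, {2,5,13,14} are disjoint, each induces a connected subgraph, and every pair is joined by at least one edge of G. Contracting each set to a single vertex therefore yields K_{4} as a minor, and since treewidth is minor-monotone, tw(G) ≥ tw(K_{4}) = 3. Combining the bounds, tw(G) = 3.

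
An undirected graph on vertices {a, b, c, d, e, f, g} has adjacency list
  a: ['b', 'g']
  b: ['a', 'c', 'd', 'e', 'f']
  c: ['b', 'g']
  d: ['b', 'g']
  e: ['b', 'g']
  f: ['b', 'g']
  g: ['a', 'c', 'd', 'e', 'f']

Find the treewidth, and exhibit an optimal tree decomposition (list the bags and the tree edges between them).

Every bag has size at most 3, so the width is 3 − 1 = 2 and tw(G) ≤ 2. For the lower bound, G contains the cycle b–d–g–c–b, so G is not a forest; only forests have treewidth ≤ 1, hence tw(G) ≥ 2. Combining the bounds, tw(G) = 2.

Treewidth 2.
Bags: B1 = {b, d, g}  B2 = {b, c, g}  B3 = {a, b, g}  B4 = {b, e, g}  B5 = {b, f, g}
Tree: B1–B2, B2–B3, B3–B4, B4–B5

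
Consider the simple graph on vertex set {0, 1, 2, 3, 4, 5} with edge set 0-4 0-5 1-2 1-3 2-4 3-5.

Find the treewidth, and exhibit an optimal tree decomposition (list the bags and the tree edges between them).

Every bag has size at most 3, so the width is 3 − 1 = 2 and tw(G) ≤ 2. Since 0–4–2–1–3–5–0 is a cycle in G, G is not acyclic. Forests are exactly the graphs of treewidth ≤ 1, so tw(G) ≥ 2. Hence tw(G) = 2 exactly.

Treewidth 2.
Bags: B1 = {0, 2, 4}  B2 = {0, 1, 2}  B3 = {0, 1, 3}  B4 = {0, 3, 5}
Tree: B1–B2, B2–B3, B3–B4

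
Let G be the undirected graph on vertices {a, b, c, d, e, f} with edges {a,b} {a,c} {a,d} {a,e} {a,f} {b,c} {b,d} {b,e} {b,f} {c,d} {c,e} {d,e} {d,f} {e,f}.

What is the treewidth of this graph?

A width-4 tree decomposition is:
Bags: B1 = {a, b, d, e, f}  B2 = {a, b, c, d, e}
Tree: B1–B2
Every bag has size at most 5, so the width is 5 − 1 = 4 and tw(G) ≤ 4. For the lower bound, the 5 vertices {a, b, c, d, e} are pairwise adjacent, and any tree decomposition puts a clique entirely inside one bag — forcing width ≥ 4. The upper and lower bounds meet at 4, so that is the treewidth.

4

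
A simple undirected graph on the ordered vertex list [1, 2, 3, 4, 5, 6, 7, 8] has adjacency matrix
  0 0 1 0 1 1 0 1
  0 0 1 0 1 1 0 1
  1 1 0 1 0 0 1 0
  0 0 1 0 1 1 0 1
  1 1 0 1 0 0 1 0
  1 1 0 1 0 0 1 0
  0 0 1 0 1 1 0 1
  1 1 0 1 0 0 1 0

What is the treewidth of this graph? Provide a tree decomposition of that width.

Each bag holds 5 vertices, so the decomposition has width 4, which upper-bounds the treewidth. For the lower bound: the 5 vertex sets {1,5}, {6,7}, {3,4}, {2}, {8} are disjoint, each induces a connected subgraph, and every pair is joined by at least one edge of G. Contracting each set to a single vertex therefore yields K_{5} as a minor, and since treewidth is minor-monotone, tw(G) ≥ tw(K_{5}) = 4. Hence tw(G) = 4 exactly.

Treewidth 4.
Bags: B1 = {1, 2, 4, 5, 7}  B2 = {1, 2, 4, 6, 7}  B3 = {1, 2, 3, 4, 7}  B4 = {1, 2, 4, 7, 8}
Tree: B1–B2, B2–B3, B3–B4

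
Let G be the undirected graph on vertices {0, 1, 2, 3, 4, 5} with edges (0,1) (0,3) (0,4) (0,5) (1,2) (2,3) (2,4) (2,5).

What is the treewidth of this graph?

A width-2 tree decomposition is:
Bags: B1 = {0, 2, 3}  B2 = {0, 2, 4}  B3 = {0, 1, 2}  B4 = {0, 2, 5}
Tree: B1–B2, B2–B3, B3–B4
Every bag has size at most 3, so the width is 3 − 1 = 2 and tw(G) ≤ 2. Since 3–0–4–2–3 is a cycle in G, G is not acyclic. Forests are exactly the graphs of treewidth ≤ 1, so tw(G) ≥ 2. Therefore the treewidth is 2.

2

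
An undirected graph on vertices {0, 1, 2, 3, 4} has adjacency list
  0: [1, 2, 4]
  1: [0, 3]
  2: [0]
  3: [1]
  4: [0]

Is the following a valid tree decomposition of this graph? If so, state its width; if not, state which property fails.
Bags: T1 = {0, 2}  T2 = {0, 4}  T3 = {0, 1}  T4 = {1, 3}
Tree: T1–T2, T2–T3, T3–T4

Yes; width 1.

Checking the three conditions: (i) the bags cover all of {0, 1, 2, 3, 4}; (ii) for each edge, some bag contains both endpoints; (iii) the bags containing any fixed vertex form a subtree. All hold, so the decomposition is valid with width 2 − 1 = 1.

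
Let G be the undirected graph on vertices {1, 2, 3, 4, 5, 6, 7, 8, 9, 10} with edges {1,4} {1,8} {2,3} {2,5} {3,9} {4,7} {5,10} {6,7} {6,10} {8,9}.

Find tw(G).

A width-2 tree decomposition is:
Bags: B1 = {1, 8, 9}  B2 = {1, 3, 9}  B3 = {1, 2, 3}  B4 = {1, 2, 5}  B5 = {1, 5, 10}  B6 = {1, 6, 10}  B7 = {1, 6, 7}  B8 = {1, 4, 7}
Tree: B1–B2, B2–B3, B3–B4, B4–B5, B5–B6, B6–B7, B7–B8
The largest bag has 3 vertices, giving width 2; this decomposition certifies tw(G) ≤ 2. For the lower bound, G contains the cycle 1–8–9–3–2–5–10–6–7–4–1, so G is not a forest; only forests have treewidth ≤ 1, hence tw(G) ≥ 2. Hence tw(G) = 2 exactly.

2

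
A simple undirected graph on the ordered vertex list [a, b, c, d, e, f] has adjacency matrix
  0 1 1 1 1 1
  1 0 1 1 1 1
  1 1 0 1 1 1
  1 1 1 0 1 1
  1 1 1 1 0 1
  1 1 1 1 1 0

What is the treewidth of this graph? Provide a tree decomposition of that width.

A single bag containing all 6 vertices is trivially a valid decomposition of width 5. Conversely, {a, b, c, d, e, f} is a clique of size 6, and the vertices of any clique must share a bag in every tree decomposition; so some bag has ≥ 6 vertices and tw(G) ≥ 5. Hence tw(G) = 5 exactly.

Treewidth 5.
Bags: B1 = {a, b, c, d, e, f}
Tree: (single bag)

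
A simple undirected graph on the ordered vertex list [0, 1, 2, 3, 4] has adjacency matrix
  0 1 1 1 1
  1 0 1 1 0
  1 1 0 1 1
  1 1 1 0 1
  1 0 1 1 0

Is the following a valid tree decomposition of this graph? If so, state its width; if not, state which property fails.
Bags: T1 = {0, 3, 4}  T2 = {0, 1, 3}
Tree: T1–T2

No — vertex 2 appears in no bag.

A tree decomposition must satisfy three properties: every vertex lies in some bag; for every edge, both endpoints lie together in some bag; and for every vertex, the bags containing it form a connected subtree. Here vertex 2 appears in no bag, so the decomposition is invalid.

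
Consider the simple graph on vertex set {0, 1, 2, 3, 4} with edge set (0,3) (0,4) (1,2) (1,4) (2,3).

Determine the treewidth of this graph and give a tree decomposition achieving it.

Treewidth 2.
One optimal decomposition is:
Bags: B1 = {0, 3, 4}  B2 = {1, 3, 4}  B3 = {1, 2, 3}
Tree: B1–B2, B2–B3

Every bag has size at most 3, so the width is 3 − 1 = 2 and tw(G) ≤ 2. The edges 3–0–4–1–2–3 form a cycle, so G is not a tree and its treewidth is at least 2. The upper and lower bounds meet at 2, so that is the treewidth.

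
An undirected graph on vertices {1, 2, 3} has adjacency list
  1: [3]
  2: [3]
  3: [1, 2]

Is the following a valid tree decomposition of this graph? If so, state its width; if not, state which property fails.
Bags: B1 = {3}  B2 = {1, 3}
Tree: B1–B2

A tree decomposition must satisfy three properties: every vertex lies in some bag; for every edge, both endpoints lie together in some bag; and for every vertex, the bags containing it form a connected subtree. Here vertex 2 appears in no bag, so the decomposition is invalid.

No — vertex 2 appears in no bag.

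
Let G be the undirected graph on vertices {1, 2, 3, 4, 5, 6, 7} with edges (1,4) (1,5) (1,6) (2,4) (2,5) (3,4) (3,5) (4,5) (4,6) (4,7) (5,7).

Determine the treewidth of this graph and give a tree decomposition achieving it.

Treewidth 2.
One such decomposition:
Bags: B1 = {4, 5, 7}  B2 = {1, 4, 5}  B3 = {3, 4, 5}  B4 = {1, 4, 6}  B5 = {2, 4, 5}
Tree: B1–B2, B1–B3, B2–B4, B3–B5

The largest bag has 3 vertices, giving width 2; this decomposition certifies tw(G) ≤ 2. For the lower bound, the 3 vertices {1, 4, 5} are pairwise adjacent, and any tree decomposition puts a clique entirely inside one bag — forcing width ≥ 2. Combining the bounds, tw(G) = 2.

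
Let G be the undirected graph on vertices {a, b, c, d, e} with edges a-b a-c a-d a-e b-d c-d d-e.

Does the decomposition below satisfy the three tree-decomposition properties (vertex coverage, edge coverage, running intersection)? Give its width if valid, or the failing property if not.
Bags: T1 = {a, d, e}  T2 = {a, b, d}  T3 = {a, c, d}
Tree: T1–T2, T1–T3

Every vertex of G appears in some bag (union = {a, b, c, d, e}); every edge is covered by a bag; and for each vertex v the set of bags containing v is connected in the bag tree. The decomposition is therefore valid. The largest bag has 3 vertices, so the width is 2.

Yes; width 2.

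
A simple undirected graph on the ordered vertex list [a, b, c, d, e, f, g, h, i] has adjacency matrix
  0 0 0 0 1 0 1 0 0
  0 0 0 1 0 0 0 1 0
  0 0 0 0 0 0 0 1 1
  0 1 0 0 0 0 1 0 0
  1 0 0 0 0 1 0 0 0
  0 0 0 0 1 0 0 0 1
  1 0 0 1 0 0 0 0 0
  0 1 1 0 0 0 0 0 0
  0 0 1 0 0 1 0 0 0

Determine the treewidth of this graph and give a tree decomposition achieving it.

Treewidth 2.
One optimal decomposition is:
Bags: B1 = {a, e, f}  B2 = {a, f, i}  B3 = {a, c, i}  B4 = {a, c, h}  B5 = {a, b, h}  B6 = {a, b, d}  B7 = {a, d, g}
Tree: B1–B2, B2–B3, B3–B4, B4–B5, B5–B6, B6–B7

The largest bag has 3 vertices, giving width 2; this decomposition certifies tw(G) ≤ 2. For the lower bound, G contains the cycle a–e–f–i–c–h–b–d–g–a, so G is not a forest; only forests have treewidth ≤ 1, hence tw(G) ≥ 2. The upper and lower bounds meet at 2, so that is the treewidth.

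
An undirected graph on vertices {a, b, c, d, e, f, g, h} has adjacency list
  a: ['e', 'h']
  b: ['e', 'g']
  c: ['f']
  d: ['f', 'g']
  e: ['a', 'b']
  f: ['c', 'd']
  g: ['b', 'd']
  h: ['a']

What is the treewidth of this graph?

1

A width-1 tree decomposition is:
Bags: B1 = {a, h}  B2 = {a, e}  B3 = {b, e}  B4 = {b, g}  B5 = {d, g}  B6 = {d, f}  B7 = {c, f}
Tree: B1–B2, B2–B3, B3–B4, B4–B5, B5–B6, B6–B7
Every bag has size at most 2, so the width is 2 − 1 = 1 and tw(G) ≤ 1. Since G has at least one edge (e.g. h–a), it is not an edgeless graph, so tw(G) ≥ 1. Therefore the treewidth is 1.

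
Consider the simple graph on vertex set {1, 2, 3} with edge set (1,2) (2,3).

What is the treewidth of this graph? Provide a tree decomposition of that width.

Treewidth 1.
One optimal decomposition is:
Bags: B1 = {1, 2}  B2 = {2, 3}
Tree: B1–B2

The largest bag has 2 vertices, giving width 1; this decomposition certifies tw(G) ≤ 1. Since G has at least one edge (e.g. 2–1), it is not an edgeless graph, so tw(G) ≥ 1. Hence tw(G) = 1 exactly.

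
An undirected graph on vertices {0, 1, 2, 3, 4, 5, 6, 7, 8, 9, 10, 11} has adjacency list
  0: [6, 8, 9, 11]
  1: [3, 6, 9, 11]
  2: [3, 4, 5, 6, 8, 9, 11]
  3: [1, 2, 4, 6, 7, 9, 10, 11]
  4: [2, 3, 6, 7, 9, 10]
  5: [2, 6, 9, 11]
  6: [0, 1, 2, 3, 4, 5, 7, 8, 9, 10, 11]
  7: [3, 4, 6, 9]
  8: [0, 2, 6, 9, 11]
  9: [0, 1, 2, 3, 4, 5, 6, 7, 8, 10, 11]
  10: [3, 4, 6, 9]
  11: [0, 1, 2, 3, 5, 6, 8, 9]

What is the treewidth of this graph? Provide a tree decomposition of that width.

Treewidth 4.
One such decomposition:
Bags: B1 = {2, 5, 6, 9, 11}  B2 = {2, 3, 6, 9, 11}  B3 = {2, 3, 4, 6, 9}  B4 = {1, 3, 6, 9, 11}  B5 = {2, 6, 8, 9, 11}  B6 = {0, 6, 8, 9, 11}  B7 = {3, 4, 6, 7, 9}  B8 = {3, 4, 6, 9, 10}
Tree: B1–B2, B2–B3, B2–B4, B2–B5, B5–B6, B3–B7, B3–B8

Every bag has size at most 5, so the width is 5 − 1 = 4 and tw(G) ≤ 4. Conversely, {0, 6, 8, 9, 11} is a clique of size 5, and the vertices of any clique must share a bag in every tree decomposition; so some bag has ≥ 5 vertices and tw(G) ≥ 4. Combining the bounds, tw(G) = 4.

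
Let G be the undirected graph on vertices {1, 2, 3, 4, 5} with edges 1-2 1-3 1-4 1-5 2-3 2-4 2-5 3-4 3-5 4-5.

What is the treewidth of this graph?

A width-4 tree decomposition is:
Bags: B1 = {1, 2, 3, 4, 5}
Tree: (single bag)
With just one bag of size 5, the width is 5 − 1 = 4, so tw(G) ≤ 4. Conversely, {1, 2, 3, 4, 5} is a clique of size 5, and the vertices of any clique must share a bag in every tree decomposition; so some bag has ≥ 5 vertices and tw(G) ≥ 4. Therefore the treewidth is 4.

4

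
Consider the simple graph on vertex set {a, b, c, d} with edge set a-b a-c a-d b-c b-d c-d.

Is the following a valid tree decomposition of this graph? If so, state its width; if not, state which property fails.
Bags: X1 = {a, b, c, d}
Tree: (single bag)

Every vertex of G appears in some bag (union = {a, b, c, d}); every edge is covered by a bag; and for each vertex v the set of bags containing v is connected in the bag tree. The decomposition is therefore valid. The largest bag has 4 vertices, so the width is 3.

Yes; width 3.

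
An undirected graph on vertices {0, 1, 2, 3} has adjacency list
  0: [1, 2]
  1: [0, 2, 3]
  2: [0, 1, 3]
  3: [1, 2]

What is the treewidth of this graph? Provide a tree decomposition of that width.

Treewidth 2.
Bags: B1 = {1, 2, 3}  B2 = {0, 1, 2}
Tree: B1–B2

The largest bag has 3 vertices, giving width 2; this decomposition certifies tw(G) ≤ 2. For the lower bound, the 3 vertices {0, 1, 2} are pairwise adjacent, and any tree decomposition puts a clique entirely inside one bag — forcing width ≥ 2. Therefore the treewidth is 2.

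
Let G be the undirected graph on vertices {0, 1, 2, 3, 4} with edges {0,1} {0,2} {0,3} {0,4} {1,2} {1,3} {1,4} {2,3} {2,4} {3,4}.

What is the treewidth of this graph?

4

A width-4 tree decomposition is:
Bags: B1 = {0, 1, 2, 3, 4}
Tree: (single bag)
With just one bag of size 5, the width is 5 − 1 = 4, so tw(G) ≤ 4. On the other hand G contains the 5-clique {0, 1, 2, 3, 4}. A clique must lie in a single bag of any decomposition, so no decomposition can have width below 4. The upper and lower bounds meet at 4, so that is the treewidth.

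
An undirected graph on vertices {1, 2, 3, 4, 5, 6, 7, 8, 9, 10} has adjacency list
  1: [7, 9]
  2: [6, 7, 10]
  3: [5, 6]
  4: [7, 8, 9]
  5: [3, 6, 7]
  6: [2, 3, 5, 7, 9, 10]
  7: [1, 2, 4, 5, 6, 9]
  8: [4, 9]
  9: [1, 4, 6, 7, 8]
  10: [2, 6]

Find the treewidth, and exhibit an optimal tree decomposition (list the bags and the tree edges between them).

Every bag has size at most 3, so the width is 3 − 1 = 2 and tw(G) ≤ 2. Conversely, {4, 8, 9} is a clique of size 3, and the vertices of any clique must share a bag in every tree decomposition; so some bag has ≥ 3 vertices and tw(G) ≥ 2. Combining the bounds, tw(G) = 2.

Treewidth 2.
Bags: B1 = {4, 7, 9}  B2 = {6, 7, 9}  B3 = {1, 7, 9}  B4 = {2, 6, 7}  B5 = {2, 6, 10}  B6 = {5, 6, 7}  B7 = {4, 8, 9}  B8 = {3, 5, 6}
Tree: B1–B2, B1–B3, B2–B4, B4–B5, B2–B6, B1–B7, B6–B8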